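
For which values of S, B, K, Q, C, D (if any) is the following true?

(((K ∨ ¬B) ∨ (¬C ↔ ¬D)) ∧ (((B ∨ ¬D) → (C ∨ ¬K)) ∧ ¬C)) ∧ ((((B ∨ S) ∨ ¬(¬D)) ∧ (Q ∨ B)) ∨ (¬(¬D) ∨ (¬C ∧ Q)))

S = True; B = False; K = True; Q = True; C = False; D = True

  ((K ∨ ¬B) ∨ (¬C ↔ ¬D)) ∧ (((B ∨ ¬D) → (C ∨ ¬K)) ∧ ¬C) = True
    (K ∨ ¬B) ∨ (¬C ↔ ¬D) = True
      K ∨ ¬B = True
        ¬B = True
      ¬C ↔ ¬D = False
        ¬C = True
        ¬D = False
    ((B ∨ ¬D) → (C ∨ ¬K)) ∧ ¬C = True
      (B ∨ ¬D) → (C ∨ ¬K) = True
        B ∨ ¬D = False
          ¬D = False
        C ∨ ¬K = False
          ¬K = False
      ¬C = True
  (((B ∨ S) ∨ ¬(¬D)) ∧ (Q ∨ B)) ∨ (¬(¬D) ∨ (¬C ∧ Q)) = True
    ((B ∨ S) ∨ ¬(¬D)) ∧ (Q ∨ B) = True
      (B ∨ S) ∨ ¬(¬D) = True
        B ∨ S = True
        ¬(¬D) = True
          ¬D = False
      Q ∨ B = True
    ¬(¬D) ∨ (¬C ∧ Q) = True
      ¬(¬D) = True
        ¬D = False
      ¬C ∧ Q = True
        ¬C = True
Both conjuncts True, so the formula holds.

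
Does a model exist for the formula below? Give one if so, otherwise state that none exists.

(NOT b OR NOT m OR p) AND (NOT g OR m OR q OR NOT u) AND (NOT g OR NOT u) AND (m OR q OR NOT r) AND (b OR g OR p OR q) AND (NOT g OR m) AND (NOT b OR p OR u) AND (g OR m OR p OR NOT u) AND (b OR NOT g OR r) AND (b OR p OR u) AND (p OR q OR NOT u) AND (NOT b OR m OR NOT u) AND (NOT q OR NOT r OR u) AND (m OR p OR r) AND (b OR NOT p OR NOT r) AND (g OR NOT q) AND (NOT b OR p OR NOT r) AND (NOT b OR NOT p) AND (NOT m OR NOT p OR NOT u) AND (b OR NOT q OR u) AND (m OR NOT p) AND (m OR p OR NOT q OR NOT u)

g = False, b = False, m = True, r = False, p = True, u = False, q = False

Set g = False.
  then (g OR NOT q) forces q = False.
Try b = True:
  (NOT b OR NOT p) forces p = False.
  (NOT b OR NOT m OR p) forces m = False.
  (m OR q OR NOT r) forces r = False.
  clause (m OR p OR r) is falsified — backtrack.
So b = False.
  then (b OR g OR p OR q) forces p = True.
  then (b OR NOT p OR NOT r) forces r = False.
  then (m OR NOT p) forces m = True.
  then (NOT m OR NOT p OR NOT u) forces u = False.
All clauses satisfied.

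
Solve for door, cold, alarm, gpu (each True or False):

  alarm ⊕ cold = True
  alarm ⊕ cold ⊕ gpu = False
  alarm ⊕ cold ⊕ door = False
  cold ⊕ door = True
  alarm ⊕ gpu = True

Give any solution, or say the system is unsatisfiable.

The formula is unsatisfiable.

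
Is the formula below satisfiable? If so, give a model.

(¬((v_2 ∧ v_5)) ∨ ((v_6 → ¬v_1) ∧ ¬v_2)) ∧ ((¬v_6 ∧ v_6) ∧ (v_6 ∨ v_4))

The formula is unsatisfiable.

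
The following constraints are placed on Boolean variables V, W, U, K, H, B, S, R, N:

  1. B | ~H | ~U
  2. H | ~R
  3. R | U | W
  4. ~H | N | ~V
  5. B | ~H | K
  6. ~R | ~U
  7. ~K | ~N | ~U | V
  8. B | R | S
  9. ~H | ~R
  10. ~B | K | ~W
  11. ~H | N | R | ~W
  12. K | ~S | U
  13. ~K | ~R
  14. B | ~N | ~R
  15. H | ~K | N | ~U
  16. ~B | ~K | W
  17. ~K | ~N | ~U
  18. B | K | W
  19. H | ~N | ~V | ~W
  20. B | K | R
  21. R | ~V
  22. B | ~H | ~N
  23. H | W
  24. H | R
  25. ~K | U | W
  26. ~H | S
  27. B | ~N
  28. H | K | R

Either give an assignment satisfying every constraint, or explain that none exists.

Try V = True:
  (R | ~V) forces R = True.
  (H | ~R) forces H = True.
  clause (~H | ~R) is falsified — backtrack.
So V = False.
Set W = True.
Set U = False.
Try K = False:
  (~B | K | ~W) forces B = False.
  (B | ~H | K) forces H = False.
  (H | ~R) forces R = False.
  clause (B | K | R) is falsified — backtrack.
So K = True.
  then (~K | ~R) forces R = False.
  then (H | R) forces H = True.
  then (~H | S) forces S = True.
  then (~H | N | R | ~W) forces N = True.
  then (B | ~H | ~N) forces B = True.
All clauses satisfied.

V: False; W: True; U: False; K: True; H: True; B: True; S: True; R: False; N: True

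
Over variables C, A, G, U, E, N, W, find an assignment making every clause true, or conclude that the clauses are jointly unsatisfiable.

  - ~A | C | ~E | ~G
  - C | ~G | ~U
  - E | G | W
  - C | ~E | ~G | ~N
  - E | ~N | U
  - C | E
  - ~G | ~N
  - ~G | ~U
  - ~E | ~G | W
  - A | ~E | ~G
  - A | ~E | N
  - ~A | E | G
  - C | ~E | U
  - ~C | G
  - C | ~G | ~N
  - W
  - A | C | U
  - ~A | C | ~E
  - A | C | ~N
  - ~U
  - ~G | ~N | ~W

C: True, A: True, G: True, U: False, E: True, N: False, W: True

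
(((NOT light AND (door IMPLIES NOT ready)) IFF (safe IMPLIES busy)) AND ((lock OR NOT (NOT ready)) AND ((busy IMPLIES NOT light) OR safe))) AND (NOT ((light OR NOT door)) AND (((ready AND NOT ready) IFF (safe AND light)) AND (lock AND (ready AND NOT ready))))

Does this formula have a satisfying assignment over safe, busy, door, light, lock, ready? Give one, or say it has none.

Unsatisfiable

Case ready = True: the conjunct NOT ready is False.
Case ready = False: the conjunct ready is False.
Both cases fail — unsatisfiable.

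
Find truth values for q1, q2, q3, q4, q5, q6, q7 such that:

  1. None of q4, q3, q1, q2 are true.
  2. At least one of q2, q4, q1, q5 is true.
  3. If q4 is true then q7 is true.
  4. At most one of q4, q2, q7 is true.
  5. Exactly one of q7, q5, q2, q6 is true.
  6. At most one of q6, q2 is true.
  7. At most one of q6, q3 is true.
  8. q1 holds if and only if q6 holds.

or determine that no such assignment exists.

q1: False, q2: False, q3: False, q4: False, q5: True, q6: False, q7: False

  (1) {q4, q3, q1, q2}: 0 true — none ✓
  (2) {q2, q4, q1, q5}: 1 true — at least one ✓
  (3) q4=F ⇒ q7: vacuous ✓
  (4) {q4, q2, q7}: 0 true — at most one ✓
  (5) {q7, q5, q2, q6}: 1 true — exactly one ✓
  (6) {q6, q2}: 0 true — at most one ✓
  (7) {q6, q3}: 0 true — at most one ✓
  (8) q1=F, q6=F — same ✓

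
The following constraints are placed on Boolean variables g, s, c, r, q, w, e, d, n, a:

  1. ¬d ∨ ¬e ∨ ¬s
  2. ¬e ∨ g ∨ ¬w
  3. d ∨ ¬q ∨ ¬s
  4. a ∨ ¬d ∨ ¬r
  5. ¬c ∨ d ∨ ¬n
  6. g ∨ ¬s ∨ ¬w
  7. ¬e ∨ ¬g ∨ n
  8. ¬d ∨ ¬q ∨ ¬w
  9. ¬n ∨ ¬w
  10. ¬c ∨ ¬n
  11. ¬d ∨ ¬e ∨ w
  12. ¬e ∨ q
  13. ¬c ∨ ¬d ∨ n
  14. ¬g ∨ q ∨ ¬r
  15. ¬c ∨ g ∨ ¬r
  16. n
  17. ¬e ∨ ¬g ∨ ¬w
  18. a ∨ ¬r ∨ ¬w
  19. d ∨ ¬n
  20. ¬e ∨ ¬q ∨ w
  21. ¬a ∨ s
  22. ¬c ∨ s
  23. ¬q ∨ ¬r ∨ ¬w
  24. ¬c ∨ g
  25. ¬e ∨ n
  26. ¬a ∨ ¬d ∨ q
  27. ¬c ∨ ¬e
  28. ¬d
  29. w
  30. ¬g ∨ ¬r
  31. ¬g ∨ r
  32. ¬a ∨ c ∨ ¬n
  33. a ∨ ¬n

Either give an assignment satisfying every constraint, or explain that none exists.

The formula is unsatisfiable.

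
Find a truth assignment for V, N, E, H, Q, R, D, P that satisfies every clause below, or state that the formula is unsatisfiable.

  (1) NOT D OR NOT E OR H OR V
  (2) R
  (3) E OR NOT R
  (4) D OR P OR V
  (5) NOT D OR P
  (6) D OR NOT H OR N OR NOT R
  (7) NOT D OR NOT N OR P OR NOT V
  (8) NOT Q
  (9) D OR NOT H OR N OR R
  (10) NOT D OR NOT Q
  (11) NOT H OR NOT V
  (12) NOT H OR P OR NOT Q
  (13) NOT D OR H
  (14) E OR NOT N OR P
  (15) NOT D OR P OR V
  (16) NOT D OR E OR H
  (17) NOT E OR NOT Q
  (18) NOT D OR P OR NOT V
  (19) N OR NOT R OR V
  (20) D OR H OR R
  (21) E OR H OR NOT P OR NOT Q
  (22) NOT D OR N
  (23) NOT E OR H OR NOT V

V=F, N=T, E=T, H=T, Q=F, R=T, D=F, P=T

Unit clause (R) forces R = True.
In (E OR NOT R) only E is left, so E = True.
Unit clause (NOT Q) forces Q = False.
Try V = True:
  (NOT H OR NOT V) forces H = False.
  clause (NOT E OR H OR NOT V) is falsified — backtrack.
So V = False.
  then (N OR NOT R OR V) forces N = True.
Set H = True.
Set D = False.
  then (D OR P OR V) forces P = True.
All clauses satisfied.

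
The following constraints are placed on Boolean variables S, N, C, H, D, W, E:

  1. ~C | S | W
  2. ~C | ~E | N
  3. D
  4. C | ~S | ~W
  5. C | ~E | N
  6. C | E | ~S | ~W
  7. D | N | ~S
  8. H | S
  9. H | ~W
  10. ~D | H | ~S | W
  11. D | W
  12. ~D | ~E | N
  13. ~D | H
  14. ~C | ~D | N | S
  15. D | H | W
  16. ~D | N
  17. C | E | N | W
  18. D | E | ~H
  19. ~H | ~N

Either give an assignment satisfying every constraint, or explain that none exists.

Case D = True:
  (~D | H) forces H = True.
  (~D | N) forces N = True.
  Clause (~H | ~N) is falsified — contradiction.
Case D = False:
  Clause (D) is falsified — contradiction.
Both cases fail, so the formula is unsatisfiable.

Unsatisfiable — no assignment works.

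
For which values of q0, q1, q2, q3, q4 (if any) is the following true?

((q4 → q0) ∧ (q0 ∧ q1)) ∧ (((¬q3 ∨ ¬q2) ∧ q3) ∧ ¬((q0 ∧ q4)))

q0=T, q1=T, q2=F, q3=T, q4=F

  (q4 → q0) ∧ (q0 ∧ q1) = True
    q4 → q0 = True
    q0 ∧ q1 = True
  ((¬q3 ∨ ¬q2) ∧ q3) ∧ ¬((q0 ∧ q4)) = True
    (¬q3 ∨ ¬q2) ∧ q3 = True
      ¬q3 ∨ ¬q2 = True
        ¬q3 = False
        ¬q2 = True
    ¬((q0 ∧ q4)) = True
      q0 ∧ q4 = False
Both conjuncts True, so the formula holds.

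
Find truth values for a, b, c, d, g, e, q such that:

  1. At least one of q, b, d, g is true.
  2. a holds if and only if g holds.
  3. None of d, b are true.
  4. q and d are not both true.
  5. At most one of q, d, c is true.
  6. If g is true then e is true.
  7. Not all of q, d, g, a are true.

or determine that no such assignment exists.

a = False, b = False, c = False, d = False, g = False, e = True, q = True

  (1) {q, b, d, g}: 1 true — at least one ✓
  (2) a=F, g=F — same ✓
  (3) {d, b}: 0 true — none ✓
  (4) q=T, d=F — not both ✓
  (5) {q, d, c}: 1 true — at most one ✓
  (6) g=F ⇒ e: vacuous ✓
  (7) {q, d, g, a}: 1/4 true — not all ✓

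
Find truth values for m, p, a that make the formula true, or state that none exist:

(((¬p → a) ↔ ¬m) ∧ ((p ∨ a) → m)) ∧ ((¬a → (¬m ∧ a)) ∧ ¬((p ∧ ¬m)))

Case a = True: the formula simplifies to (¬m ∧ m) ∧ ¬((p ∧ ¬m)).
  m = True: the conjunct ¬m is False.
  m = False: the conjunct m is False.
Case a = False: the conjunct ¬a → (¬m ∧ a) becomes ¬False → (¬m ∧ False) = False.
Both cases fail — unsatisfiable.

The formula is unsatisfiable.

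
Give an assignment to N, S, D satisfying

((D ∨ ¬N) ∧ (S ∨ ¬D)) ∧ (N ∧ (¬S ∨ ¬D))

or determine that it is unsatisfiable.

Unsatisfiable

Case D = True: the formula simplifies to S ∧ (N ∧ ¬S).
  S = True: the conjunct ¬S is False.
  S = False: the conjunct S is False.
Case D = False: the formula simplifies to ¬N ∧ N.
  N = True: the conjunct ¬N is False.
  N = False: the conjunct N is False.
Both cases fail — unsatisfiable.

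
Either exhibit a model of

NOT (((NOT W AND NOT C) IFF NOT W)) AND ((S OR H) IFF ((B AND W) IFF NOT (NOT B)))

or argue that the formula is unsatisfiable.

B = False, H = True, W = False, S = False, C = True

  NOT (((NOT W AND NOT C) IFF NOT W)) = True
    (NOT W AND NOT C) IFF NOT W = False
      NOT W AND NOT C = False
        NOT W = True
        NOT C = False
      NOT W = True
  (S OR H) IFF ((B AND W) IFF NOT (NOT B)) = True
    S OR H = True
    (B AND W) IFF NOT (NOT B) = True
      B AND W = False
      NOT (NOT B) = False
        NOT B = True
Both conjuncts True, so the formula holds.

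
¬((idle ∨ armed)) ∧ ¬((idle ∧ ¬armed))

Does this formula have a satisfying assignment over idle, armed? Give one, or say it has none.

idle=F; armed=F

  ¬((idle ∨ armed)) = True
    idle ∨ armed = False
  ¬((idle ∧ ¬armed)) = True
    idle ∧ ¬armed = False
      ¬armed = True
Both conjuncts True, so the formula holds.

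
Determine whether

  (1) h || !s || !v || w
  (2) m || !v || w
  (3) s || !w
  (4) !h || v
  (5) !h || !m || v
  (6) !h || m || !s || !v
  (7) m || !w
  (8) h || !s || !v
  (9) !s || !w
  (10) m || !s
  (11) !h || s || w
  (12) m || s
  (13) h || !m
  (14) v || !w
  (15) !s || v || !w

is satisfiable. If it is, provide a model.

Try s = False:
  (s || !w) forces w = False.
  (!h || s || w) forces h = False.
  (m || s) forces m = True.
  clause (h || !m) is falsified — backtrack.
So s = True.
  then (!s || !w) forces w = False.
  then (m || !s) forces m = True.
  then (h || !m) forces h = True.
  then (!h || v) forces v = True.
All clauses satisfied.

s: True; v: True; h: True; w: False; m: True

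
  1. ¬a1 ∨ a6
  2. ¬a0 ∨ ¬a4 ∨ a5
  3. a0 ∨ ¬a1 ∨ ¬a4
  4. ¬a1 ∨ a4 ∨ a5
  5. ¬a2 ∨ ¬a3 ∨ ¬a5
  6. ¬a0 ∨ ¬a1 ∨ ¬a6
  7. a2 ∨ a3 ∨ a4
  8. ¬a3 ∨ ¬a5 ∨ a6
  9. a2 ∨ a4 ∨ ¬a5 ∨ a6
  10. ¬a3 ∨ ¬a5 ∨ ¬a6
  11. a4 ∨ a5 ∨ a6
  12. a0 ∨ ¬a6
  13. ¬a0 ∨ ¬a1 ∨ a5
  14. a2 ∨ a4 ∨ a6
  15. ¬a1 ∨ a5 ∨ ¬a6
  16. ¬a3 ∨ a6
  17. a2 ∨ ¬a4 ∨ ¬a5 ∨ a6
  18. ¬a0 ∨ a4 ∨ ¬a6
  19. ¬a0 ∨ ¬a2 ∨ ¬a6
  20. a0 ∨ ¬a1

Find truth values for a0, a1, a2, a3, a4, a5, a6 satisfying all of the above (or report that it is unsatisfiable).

Set a0 = False.
  then (a0 ∨ ¬a6) forces a6 = False.
  then (¬a3 ∨ a6) forces a3 = False.
  then (a0 ∨ ¬a1) forces a1 = False.
Set a2 = False.
  then (a2 ∨ a3 ∨ a4) forces a4 = True.
  then (a2 ∨ ¬a4 ∨ ¬a5 ∨ a6) forces a5 = False.
All clauses satisfied.

a0 = False, a1 = False, a2 = False, a3 = False, a4 = True, a5 = False, a6 = False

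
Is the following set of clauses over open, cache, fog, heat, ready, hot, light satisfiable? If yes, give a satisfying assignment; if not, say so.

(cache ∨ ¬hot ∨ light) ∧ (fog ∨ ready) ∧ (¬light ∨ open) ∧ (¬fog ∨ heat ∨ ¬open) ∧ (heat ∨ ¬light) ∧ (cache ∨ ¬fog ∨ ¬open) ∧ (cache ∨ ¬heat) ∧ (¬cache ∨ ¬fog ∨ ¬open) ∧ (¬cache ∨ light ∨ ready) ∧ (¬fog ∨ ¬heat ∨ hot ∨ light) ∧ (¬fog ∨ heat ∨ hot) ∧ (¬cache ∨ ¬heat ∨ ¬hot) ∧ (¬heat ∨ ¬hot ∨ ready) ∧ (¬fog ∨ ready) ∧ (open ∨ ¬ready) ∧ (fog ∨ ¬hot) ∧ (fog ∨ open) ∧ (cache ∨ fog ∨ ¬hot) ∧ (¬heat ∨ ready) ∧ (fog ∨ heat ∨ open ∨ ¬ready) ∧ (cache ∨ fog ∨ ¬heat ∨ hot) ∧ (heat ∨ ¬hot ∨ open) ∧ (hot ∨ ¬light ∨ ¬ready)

Try open = False:
  (¬light ∨ open) forces light = False.
  (open ∨ ¬ready) forces ready = False.
  (fog ∨ ready) forces fog = True.
  clause (¬fog ∨ ready) is falsified — backtrack.
So open = True.
Set cache = False.
  then (cache ∨ ¬fog ∨ ¬open) forces fog = False.
  then (cache ∨ ¬heat) forces heat = False.
  then (fog ∨ ¬hot) forces hot = False.
  then (fog ∨ ready) forces ready = True.
  then (heat ∨ ¬light) forces light = False.
All clauses satisfied.

open: True, cache: False, fog: False, heat: False, ready: True, hot: False, light: False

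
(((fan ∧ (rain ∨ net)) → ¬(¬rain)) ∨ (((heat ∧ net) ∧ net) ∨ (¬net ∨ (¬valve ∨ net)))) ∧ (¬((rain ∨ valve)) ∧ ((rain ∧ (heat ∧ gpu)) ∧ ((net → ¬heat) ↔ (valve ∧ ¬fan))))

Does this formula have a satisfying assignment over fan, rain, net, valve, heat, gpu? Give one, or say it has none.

Case rain = True: the conjunct ¬((rain ∨ valve)) becomes ¬((True ∨ valve)) = False.
Case rain = False: the conjunct rain is False.
Both cases fail — unsatisfiable.

No satisfying assignment exists.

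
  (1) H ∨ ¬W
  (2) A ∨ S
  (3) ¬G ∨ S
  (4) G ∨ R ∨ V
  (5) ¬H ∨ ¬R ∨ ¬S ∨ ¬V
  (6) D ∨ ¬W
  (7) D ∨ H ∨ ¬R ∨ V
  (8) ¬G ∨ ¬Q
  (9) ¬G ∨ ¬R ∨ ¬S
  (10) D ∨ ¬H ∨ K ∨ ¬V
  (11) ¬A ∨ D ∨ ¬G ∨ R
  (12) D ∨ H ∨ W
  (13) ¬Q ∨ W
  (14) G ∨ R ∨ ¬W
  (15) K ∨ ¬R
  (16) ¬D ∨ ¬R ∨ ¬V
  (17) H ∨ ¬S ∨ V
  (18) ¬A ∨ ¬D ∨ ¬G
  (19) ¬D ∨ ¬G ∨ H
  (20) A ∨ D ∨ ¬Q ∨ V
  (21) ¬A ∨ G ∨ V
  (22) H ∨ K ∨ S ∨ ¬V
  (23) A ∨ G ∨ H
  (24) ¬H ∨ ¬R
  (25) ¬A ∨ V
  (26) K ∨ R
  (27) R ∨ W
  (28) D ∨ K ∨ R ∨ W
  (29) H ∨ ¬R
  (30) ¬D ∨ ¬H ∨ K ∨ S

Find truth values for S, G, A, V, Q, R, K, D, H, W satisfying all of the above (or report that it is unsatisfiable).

Set S = True.
Set G = True.
  then (¬G ∨ ¬Q) forces Q = False.
  then (¬G ∨ ¬R ∨ ¬S) forces R = False.
  then (K ∨ R) forces K = True.
  then (R ∨ W) forces W = True.
  then (H ∨ ¬W) forces H = True.
  then (D ∨ ¬W) forces D = True.
  then (¬A ∨ ¬D ∨ ¬G) forces A = False.
Set V = True.
All clauses satisfied.

S=T; G=T; A=F; V=T; Q=F; R=F; K=T; D=T; H=T; W=T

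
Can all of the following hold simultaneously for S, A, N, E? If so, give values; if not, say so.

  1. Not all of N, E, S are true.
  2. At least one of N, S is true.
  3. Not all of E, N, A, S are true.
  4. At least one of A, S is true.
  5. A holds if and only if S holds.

S = True, A = True, N = False, E = True

  (1) {N, E, S}: 2/3 true — not all ✓
  (2) {N, S}: 1 true — at least one ✓
  (3) {E, N, A, S}: 3/4 true — not all ✓
  (4) {A, S}: 2 true — at least one ✓
  (5) A=T, S=T — same ✓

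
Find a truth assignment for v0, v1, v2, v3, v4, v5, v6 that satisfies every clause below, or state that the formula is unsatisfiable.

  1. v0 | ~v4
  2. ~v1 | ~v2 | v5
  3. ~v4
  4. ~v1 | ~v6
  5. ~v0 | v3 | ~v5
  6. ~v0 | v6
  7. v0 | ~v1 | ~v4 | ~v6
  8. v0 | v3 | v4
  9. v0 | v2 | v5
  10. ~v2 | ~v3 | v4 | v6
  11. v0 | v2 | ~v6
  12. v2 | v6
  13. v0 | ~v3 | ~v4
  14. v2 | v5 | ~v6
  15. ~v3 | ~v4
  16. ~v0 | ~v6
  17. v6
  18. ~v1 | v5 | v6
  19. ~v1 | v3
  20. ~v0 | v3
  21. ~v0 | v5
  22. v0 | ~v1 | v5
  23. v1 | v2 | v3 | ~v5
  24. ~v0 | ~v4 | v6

v0: False, v1: False, v2: True, v3: True, v4: False, v5: False, v6: True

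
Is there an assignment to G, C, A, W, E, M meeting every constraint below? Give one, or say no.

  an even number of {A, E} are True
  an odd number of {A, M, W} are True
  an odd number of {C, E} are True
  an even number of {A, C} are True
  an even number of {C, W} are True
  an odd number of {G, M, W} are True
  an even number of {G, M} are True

Adding constraints 1, 3, 4 mod 2: every variable appears an even number of times on the left, so the left side is 0.
But the right sides sum to 1 (mod 2). 0 ≠ 1 — the system is inconsistent.

UNSATISFIABLE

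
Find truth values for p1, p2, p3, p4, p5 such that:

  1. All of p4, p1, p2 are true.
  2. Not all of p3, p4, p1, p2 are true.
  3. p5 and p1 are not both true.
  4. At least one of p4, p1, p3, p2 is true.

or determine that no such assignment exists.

p1: True; p2: True; p3: False; p4: True; p5: False

  (1) {p4, p1, p2}: all 3 true ✓
  (2) {p3, p4, p1, p2}: 3/4 true — not all ✓
  (3) p5=F, p1=T — not both ✓
  (4) {p4, p1, p3, p2}: 3 true — at least one ✓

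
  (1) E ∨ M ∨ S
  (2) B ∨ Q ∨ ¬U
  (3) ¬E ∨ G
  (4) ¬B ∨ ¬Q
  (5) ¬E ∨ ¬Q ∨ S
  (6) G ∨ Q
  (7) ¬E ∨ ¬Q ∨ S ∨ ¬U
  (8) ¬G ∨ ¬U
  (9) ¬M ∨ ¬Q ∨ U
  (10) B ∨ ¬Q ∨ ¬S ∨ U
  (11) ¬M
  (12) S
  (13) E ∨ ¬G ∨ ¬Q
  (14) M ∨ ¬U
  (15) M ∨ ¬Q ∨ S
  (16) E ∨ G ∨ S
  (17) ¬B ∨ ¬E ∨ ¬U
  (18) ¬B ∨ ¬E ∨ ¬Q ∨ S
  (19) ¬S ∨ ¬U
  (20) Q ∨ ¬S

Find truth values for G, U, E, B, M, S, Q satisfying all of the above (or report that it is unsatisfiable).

UNSATISFIABLE

Case M = True:
  Clause (¬M) is falsified — contradiction.
Case M = False:
  (S) forces S = True.
  (M ∨ ¬U) forces U = False.
  (Q ∨ ¬S) forces Q = True.
  (¬B ∨ ¬Q) forces B = False.
  Clause (B ∨ ¬Q ∨ ¬S ∨ U) is falsified — contradiction.
Both cases fail, so the formula is unsatisfiable.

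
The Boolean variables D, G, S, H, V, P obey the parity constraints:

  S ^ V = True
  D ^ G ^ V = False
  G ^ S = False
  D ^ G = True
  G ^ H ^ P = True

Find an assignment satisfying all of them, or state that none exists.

D = True, G = False, S = False, H = True, V = True, P = False

S ^ V = F ^ T = True ✓
D ^ G ^ V = T ^ F ^ T = False ✓
G ^ S = F ^ F = False ✓
D ^ G = T ^ F = True ✓
G ^ H ^ P = F ^ T ^ F = True ✓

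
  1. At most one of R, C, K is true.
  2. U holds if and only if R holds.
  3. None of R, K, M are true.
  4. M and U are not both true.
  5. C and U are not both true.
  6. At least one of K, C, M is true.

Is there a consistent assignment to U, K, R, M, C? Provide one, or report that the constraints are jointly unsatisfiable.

U = False, K = False, R = False, M = False, C = True

  (1) {R, C, K}: 1 true — at most one ✓
  (2) U=F, R=F — same ✓
  (3) {R, K, M}: 0 true — none ✓
  (4) M=F, U=F — not both ✓
  (5) C=T, U=F — not both ✓
  (6) {K, C, M}: 1 true — at least one ✓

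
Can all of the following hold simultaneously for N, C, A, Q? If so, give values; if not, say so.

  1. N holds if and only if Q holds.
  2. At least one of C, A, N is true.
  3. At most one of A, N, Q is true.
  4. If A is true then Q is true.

N=F, C=T, A=F, Q=F

  (1) N=F, Q=F — same ✓
  (2) {C, A, N}: 1 true — at least one ✓
  (3) {A, N, Q}: 0 true — at most one ✓
  (4) A=F ⇒ Q: vacuous ✓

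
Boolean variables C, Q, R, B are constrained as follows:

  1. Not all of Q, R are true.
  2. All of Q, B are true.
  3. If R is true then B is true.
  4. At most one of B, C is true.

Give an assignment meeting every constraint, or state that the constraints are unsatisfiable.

C = False, Q = True, R = False, B = True

  (1) {Q, R}: 1/2 true — not all ✓
  (2) {Q, B}: all 2 true ✓
  (3) R=F ⇒ B: vacuous ✓
  (4) {B, C}: 1 true — at most one ✓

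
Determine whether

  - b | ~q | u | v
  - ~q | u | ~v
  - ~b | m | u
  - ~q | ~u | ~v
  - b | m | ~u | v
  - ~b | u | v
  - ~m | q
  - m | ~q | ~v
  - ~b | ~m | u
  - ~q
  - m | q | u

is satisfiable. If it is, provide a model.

Unit clause (~q) forces q = False.
In (~m | q) only ~m is left, so m = False.
In (m | q | u) only u is left, so u = True.
Set v = True.
Set b = False.
All clauses satisfied.

m = False; u = True; v = True; b = False; q = False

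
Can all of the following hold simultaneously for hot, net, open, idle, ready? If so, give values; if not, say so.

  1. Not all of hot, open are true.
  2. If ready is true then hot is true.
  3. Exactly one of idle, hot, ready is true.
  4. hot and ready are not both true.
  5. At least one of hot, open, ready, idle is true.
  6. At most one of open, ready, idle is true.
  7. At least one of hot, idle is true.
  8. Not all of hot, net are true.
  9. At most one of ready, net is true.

hot = False, net = False, open = False, idle = True, ready = False

  (1) {hot, open}: 0/2 true — not all ✓
  (2) ready=F ⇒ hot: vacuous ✓
  (3) {idle, hot, ready}: 1 true — exactly one ✓
  (4) hot=F, ready=F — not both ✓
  (5) {hot, open, ready, idle}: 1 true — at least one ✓
  (6) {open, ready, idle}: 1 true — at most one ✓
  (7) {hot, idle}: 1 true — at least one ✓
  (8) {hot, net}: 0/2 true — not all ✓
  (9) {ready, net}: 0 true — at most one ✓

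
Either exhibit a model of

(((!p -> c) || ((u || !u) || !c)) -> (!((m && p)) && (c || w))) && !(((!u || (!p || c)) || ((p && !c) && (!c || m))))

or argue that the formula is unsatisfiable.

Unsatisfiable

The conjunct !(((!u || (!p || c)) || ((p && !c) && (!c || m)))) is unsatisfiable on its own:
  c = True: this becomes !((True || False)) = False.
  c = False: simplifies to !(((!u || !p) || p)).
    p = True: this becomes !((!u || True)) = False.
    p = False: this becomes !((True || False)) = False.
So the whole conjunction is unsatisfiable.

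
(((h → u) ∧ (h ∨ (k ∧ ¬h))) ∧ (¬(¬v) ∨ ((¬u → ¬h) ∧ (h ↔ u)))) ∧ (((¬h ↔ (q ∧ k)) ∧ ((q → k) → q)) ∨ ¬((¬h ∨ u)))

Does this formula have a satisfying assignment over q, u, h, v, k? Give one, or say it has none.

q: True, u: False, h: False, v: False, k: True

  ((h → u) ∧ (h ∨ (k ∧ ¬h))) ∧ (¬(¬v) ∨ ((¬u → ¬h) ∧ (h ↔ u))) = True
    (h → u) ∧ (h ∨ (k ∧ ¬h)) = True
      h → u = True
      h ∨ (k ∧ ¬h) = True
        k ∧ ¬h = True
          ¬h = True
    ¬(¬v) ∨ ((¬u → ¬h) ∧ (h ↔ u)) = True
      ¬(¬v) = False
        ¬v = True
      (¬u → ¬h) ∧ (h ↔ u) = True
        ¬u → ¬h = True
          ¬u = True
          ¬h = True
        h ↔ u = True
  ((¬h ↔ (q ∧ k)) ∧ ((q → k) → q)) ∨ ¬((¬h ∨ u)) = True
    (¬h ↔ (q ∧ k)) ∧ ((q → k) → q) = True
      ¬h ↔ (q ∧ k) = True
        ¬h = True
        q ∧ k = True
      (q → k) → q = True
        q → k = True
    ¬((¬h ∨ u)) = False
      ¬h ∨ u = True
        ¬h = True
Both conjuncts True, so the formula holds.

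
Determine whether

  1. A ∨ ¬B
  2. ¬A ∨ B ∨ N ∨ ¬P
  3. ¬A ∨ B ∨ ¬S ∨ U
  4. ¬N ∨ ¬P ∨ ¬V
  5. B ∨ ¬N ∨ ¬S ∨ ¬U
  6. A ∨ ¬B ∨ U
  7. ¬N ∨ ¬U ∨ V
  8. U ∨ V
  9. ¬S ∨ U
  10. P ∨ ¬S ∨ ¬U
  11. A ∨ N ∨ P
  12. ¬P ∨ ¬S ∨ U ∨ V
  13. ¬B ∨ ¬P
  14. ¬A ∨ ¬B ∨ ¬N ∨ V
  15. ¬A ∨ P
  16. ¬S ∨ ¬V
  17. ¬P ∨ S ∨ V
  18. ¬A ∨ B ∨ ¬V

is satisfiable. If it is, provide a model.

P = True, A = False, V = False, U = True, B = False, N = False, S = True

Set P = True.
  then (¬B ∨ ¬P) forces B = False.
Set A = False.
Set V = False.
  then (U ∨ V) forces U = True.
  then (¬P ∨ S ∨ V) forces S = True.
  then (B ∨ ¬N ∨ ¬S ∨ ¬U) forces N = False.
All clauses satisfied.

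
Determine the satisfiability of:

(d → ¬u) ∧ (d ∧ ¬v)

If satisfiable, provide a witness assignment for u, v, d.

u = False; v = False; d = True

  d → ¬u = True
    ¬u = True
  d ∧ ¬v = True
    ¬v = True
Both conjuncts True, so the formula holds.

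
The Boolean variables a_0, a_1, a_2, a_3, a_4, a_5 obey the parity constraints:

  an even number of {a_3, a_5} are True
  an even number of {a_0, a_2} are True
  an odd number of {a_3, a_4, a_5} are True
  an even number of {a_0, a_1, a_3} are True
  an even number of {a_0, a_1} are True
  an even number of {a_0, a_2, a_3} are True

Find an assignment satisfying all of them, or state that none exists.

a_0: False, a_1: False, a_2: False, a_3: False, a_4: True, a_5: False

{a_3, a_5}: 0 true → even ✓
{a_0, a_2}: 0 true → even ✓
{a_3, a_4, a_5}: 1 true → odd ✓
{a_0, a_1, a_3}: 0 true → even ✓
{a_0, a_1}: 0 true → even ✓
{a_0, a_2, a_3}: 0 true → even ✓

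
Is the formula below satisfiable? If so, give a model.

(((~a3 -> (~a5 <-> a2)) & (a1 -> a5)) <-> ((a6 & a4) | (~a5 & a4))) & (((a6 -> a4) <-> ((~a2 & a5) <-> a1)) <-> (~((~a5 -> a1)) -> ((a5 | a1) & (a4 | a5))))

a1: True, a2: False, a3: True, a4: True, a5: True, a6: True

  ((~a3 -> (~a5 <-> a2)) & (a1 -> a5)) <-> ((a6 & a4) | (~a5 & a4)) = True
    (~a3 -> (~a5 <-> a2)) & (a1 -> a5) = True
      ~a3 -> (~a5 <-> a2) = True
        ~a3 = False
        ~a5 <-> a2 = True
          ~a5 = False
      a1 -> a5 = True
    (a6 & a4) | (~a5 & a4) = True
      a6 & a4 = True
      ~a5 & a4 = False
        ~a5 = False
  ((a6 -> a4) <-> ((~a2 & a5) <-> a1)) <-> (~((~a5 -> a1)) -> ((a5 | a1) & (a4 | a5))) = True
    (a6 -> a4) <-> ((~a2 & a5) <-> a1) = True
      a6 -> a4 = True
      (~a2 & a5) <-> a1 = True
        ~a2 & a5 = True
          ~a2 = True
    ~((~a5 -> a1)) -> ((a5 | a1) & (a4 | a5)) = True
      ~((~a5 -> a1)) = False
        ~a5 -> a1 = True
          ~a5 = False
      (a5 | a1) & (a4 | a5) = True
        a5 | a1 = True
        a4 | a5 = True
Both conjuncts True, so the formula holds.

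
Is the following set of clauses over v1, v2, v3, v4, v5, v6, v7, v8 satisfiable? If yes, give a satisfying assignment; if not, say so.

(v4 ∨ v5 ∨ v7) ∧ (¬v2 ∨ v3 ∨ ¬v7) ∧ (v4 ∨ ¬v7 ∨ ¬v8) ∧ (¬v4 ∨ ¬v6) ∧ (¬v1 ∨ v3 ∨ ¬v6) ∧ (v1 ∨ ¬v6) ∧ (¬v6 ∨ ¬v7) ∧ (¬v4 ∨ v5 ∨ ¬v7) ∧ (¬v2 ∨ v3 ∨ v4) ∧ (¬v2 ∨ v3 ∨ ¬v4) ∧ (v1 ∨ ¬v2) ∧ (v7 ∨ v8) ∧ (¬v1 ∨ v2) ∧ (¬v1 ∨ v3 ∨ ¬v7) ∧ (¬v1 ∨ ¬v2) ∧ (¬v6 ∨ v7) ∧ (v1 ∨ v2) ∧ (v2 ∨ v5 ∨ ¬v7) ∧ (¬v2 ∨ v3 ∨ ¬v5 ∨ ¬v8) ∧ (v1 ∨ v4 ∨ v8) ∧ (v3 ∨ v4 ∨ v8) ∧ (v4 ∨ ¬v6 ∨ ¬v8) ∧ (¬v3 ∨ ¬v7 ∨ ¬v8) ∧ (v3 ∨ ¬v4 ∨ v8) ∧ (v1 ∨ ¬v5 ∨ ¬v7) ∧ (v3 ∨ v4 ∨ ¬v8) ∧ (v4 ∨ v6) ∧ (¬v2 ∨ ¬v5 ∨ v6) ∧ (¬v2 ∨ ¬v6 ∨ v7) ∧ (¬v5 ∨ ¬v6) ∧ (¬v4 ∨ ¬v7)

UNSATISFIABLE

Case v2 = True:
  (v1 ∨ ¬v2) forces v1 = True.
  Clause (¬v1 ∨ ¬v2) is falsified — contradiction.
Case v2 = False:
  (¬v1 ∨ v2) forces v1 = False.
  Clause (v1 ∨ v2) is falsified — contradiction.
Both cases fail, so the formula is unsatisfiable.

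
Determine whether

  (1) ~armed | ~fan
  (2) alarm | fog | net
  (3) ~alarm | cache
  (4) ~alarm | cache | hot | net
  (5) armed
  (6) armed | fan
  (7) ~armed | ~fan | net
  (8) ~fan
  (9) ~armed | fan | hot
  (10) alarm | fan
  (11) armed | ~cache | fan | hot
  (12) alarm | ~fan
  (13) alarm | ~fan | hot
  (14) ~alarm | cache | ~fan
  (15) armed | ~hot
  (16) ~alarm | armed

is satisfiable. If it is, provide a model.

alarm=T; cache=T; armed=T; hot=T; fog=F; fan=F; net=T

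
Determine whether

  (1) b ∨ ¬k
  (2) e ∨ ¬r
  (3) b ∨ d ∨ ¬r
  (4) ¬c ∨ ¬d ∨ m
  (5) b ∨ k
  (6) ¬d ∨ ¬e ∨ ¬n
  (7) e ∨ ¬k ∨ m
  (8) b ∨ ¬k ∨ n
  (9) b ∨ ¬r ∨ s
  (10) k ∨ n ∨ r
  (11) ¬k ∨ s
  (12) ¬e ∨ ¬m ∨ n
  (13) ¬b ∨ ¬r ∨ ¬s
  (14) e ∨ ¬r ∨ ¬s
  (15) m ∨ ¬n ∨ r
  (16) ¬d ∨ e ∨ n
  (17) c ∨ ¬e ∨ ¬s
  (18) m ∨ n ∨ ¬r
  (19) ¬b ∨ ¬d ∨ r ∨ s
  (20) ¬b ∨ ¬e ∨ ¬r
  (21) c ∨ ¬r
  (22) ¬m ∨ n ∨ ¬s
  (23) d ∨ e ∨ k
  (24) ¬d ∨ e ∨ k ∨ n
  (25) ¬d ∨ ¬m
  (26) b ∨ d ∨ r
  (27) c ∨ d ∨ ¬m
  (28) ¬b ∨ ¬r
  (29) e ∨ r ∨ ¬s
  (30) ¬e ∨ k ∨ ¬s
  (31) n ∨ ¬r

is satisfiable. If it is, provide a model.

Set e = True.
Set b = True.
  then (¬b ∨ ¬e ∨ ¬r) forces r = False.
Set n = False.
  then (k ∨ n ∨ r) forces k = True.
  then (¬k ∨ s) forces s = True.
  then (¬e ∨ ¬m ∨ n) forces m = False.
  then (c ∨ ¬e ∨ ¬s) forces c = True.
  then (¬c ∨ ¬d ∨ m) forces d = False.
All clauses satisfied.

e = True, b = True, n = False, d = False, r = False, c = True, s = True, m = False, k = True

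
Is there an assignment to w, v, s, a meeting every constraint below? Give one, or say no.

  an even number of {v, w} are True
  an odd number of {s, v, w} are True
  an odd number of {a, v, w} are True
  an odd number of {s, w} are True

w=F, v=F, s=T, a=T

{v, w}: 0 true → even ✓
{s, v, w}: 1 true → odd ✓
{a, v, w}: 1 true → odd ✓
{s, w}: 1 true → odd ✓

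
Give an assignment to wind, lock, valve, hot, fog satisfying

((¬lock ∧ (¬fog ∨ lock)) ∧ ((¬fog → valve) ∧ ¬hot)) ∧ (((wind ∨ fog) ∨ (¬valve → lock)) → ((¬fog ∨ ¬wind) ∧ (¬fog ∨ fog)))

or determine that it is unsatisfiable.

wind = False, lock = False, valve = True, hot = False, fog = False

  (¬lock ∧ (¬fog ∨ lock)) ∧ ((¬fog → valve) ∧ ¬hot) = True
    ¬lock ∧ (¬fog ∨ lock) = True
      ¬lock = True
      ¬fog ∨ lock = True
        ¬fog = True
    (¬fog → valve) ∧ ¬hot = True
      ¬fog → valve = True
        ¬fog = True
      ¬hot = True
  ((wind ∨ fog) ∨ (¬valve → lock)) → ((¬fog ∨ ¬wind) ∧ (¬fog ∨ fog)) = True
    (wind ∨ fog) ∨ (¬valve → lock) = True
      wind ∨ fog = False
      ¬valve → lock = True
        ¬valve = False
    (¬fog ∨ ¬wind) ∧ (¬fog ∨ fog) = True
      ¬fog ∨ ¬wind = True
        ¬fog = True
        ¬wind = True
      ¬fog ∨ fog = True
        ¬fog = True
Both conjuncts True, so the formula holds.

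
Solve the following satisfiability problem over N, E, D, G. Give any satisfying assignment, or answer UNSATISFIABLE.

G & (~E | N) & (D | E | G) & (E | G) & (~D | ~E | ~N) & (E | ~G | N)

Unit clause (G) forces G = True.
Try N = False:
  (~E | N) forces E = False.
  clause (E | ~G | N) is falsified — backtrack.
So N = True.
Set E = True.
  then (~D | ~E | ~N) forces D = False.
Check each clause:
  (G): G holds.
  (~E | N): N holds.
  (D | E | G): E holds.
  (E | G): E holds.
  (~D | ~E | ~N): ~D holds.
  (E | ~G | N): E holds.
All clauses satisfied.

N = True, E = True, D = False, G = True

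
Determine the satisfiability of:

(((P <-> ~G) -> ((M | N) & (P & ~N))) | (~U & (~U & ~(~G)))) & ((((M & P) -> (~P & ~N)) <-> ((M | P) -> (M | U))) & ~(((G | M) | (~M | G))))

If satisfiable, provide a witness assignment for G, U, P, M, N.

Unsatisfiable — no assignment works.

The conjunct ~(((G | M) | (~M | G))) is unsatisfiable on its own:
  G=F, M=F: evaluates to False.
  G=F, M=T: evaluates to False.
  G=T, M=F: evaluates to False.
  G=T, M=T: evaluates to False.
So the whole conjunction is unsatisfiable.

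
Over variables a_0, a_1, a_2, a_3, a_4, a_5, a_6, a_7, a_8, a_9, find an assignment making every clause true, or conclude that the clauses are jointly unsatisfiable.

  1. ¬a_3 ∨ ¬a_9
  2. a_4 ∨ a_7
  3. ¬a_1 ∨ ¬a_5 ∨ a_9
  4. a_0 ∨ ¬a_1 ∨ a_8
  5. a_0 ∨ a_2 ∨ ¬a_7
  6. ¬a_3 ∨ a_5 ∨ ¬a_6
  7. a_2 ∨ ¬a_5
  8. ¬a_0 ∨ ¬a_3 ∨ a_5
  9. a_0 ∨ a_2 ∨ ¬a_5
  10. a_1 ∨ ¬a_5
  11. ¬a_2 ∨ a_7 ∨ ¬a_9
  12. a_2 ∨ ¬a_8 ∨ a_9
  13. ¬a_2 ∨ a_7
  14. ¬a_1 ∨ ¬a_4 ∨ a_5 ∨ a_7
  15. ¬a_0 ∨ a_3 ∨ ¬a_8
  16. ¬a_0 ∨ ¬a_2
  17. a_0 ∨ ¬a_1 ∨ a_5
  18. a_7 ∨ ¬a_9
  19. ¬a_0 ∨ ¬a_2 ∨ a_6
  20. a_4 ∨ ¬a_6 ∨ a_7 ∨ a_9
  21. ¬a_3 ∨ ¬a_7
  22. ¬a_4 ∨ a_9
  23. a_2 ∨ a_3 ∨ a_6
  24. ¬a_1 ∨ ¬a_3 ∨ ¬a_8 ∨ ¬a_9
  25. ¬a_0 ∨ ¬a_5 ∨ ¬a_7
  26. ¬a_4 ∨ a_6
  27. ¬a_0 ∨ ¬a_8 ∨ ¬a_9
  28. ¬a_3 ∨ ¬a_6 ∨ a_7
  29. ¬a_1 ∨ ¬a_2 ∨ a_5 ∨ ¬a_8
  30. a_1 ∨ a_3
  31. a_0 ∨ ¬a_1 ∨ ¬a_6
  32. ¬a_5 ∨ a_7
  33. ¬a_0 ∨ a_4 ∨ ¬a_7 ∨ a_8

Set a_0 = True.
  then (¬a_0 ∨ ¬a_2) forces a_2 = False.
  then (a_2 ∨ ¬a_5) forces a_5 = False.
  then (¬a_0 ∨ ¬a_3 ∨ a_5) forces a_3 = False.
  then (¬a_0 ∨ a_3 ∨ ¬a_8) forces a_8 = False.
  then (a_2 ∨ a_3 ∨ a_6) forces a_6 = True.
  then (a_1 ∨ a_3) forces a_1 = True.
Set a_4 = True.
  then (¬a_1 ∨ ¬a_4 ∨ a_5 ∨ a_7) forces a_7 = True.
  then (¬a_4 ∨ a_9) forces a_9 = True.
All clauses satisfied.

a_0 = True, a_1 = True, a_2 = False, a_3 = False, a_4 = True, a_5 = False, a_6 = True, a_7 = True, a_8 = False, a_9 = True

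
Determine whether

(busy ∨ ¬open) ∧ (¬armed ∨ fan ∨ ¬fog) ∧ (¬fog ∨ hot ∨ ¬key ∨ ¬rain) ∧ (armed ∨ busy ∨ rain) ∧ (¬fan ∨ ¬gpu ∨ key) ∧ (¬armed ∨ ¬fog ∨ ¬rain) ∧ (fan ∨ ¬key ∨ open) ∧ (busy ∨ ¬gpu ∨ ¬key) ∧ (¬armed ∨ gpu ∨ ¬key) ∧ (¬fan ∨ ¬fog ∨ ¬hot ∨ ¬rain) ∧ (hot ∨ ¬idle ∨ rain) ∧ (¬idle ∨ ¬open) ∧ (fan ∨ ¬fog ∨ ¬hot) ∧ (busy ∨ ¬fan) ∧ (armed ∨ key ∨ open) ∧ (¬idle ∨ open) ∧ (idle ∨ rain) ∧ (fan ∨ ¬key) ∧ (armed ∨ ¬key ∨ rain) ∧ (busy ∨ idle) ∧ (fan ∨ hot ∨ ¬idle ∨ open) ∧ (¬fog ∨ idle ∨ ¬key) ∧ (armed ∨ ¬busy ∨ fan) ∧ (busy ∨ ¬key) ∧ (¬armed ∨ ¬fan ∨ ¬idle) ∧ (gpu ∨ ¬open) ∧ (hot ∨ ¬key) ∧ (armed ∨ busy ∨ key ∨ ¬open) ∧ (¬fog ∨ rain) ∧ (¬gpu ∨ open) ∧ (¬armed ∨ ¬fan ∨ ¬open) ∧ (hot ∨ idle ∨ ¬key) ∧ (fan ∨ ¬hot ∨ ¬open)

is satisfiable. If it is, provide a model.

gpu=F, armed=T, rain=T, key=F, fog=F, open=F, idle=F, busy=T, fan=T, hot=T

Set gpu = False.
  then (gpu ∨ ¬open) forces open = False.
  then (¬idle ∨ open) forces idle = False.
  then (idle ∨ rain) forces rain = True.
  then (busy ∨ idle) forces busy = True.
Set armed = True.
  then (¬armed ∨ ¬fog ∨ ¬rain) forces fog = False.
  then (¬armed ∨ gpu ∨ ¬key) forces key = False.
Set fan = True.
Set hot = True.
All clauses satisfied.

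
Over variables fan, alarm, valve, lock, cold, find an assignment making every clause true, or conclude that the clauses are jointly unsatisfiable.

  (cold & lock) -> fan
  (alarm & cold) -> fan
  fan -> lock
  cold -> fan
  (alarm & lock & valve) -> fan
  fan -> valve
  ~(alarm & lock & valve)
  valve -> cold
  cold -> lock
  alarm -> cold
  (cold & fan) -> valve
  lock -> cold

Set fan = True.
  then (~fan | lock) forces lock = True.
  then (~fan | valve) forces valve = True.
  then (cold | ~valve) forces cold = True.
  then (~alarm | ~lock | ~valve) forces alarm = False.
All clauses satisfied.

fan: True, alarm: False, valve: True, lock: True, cold: True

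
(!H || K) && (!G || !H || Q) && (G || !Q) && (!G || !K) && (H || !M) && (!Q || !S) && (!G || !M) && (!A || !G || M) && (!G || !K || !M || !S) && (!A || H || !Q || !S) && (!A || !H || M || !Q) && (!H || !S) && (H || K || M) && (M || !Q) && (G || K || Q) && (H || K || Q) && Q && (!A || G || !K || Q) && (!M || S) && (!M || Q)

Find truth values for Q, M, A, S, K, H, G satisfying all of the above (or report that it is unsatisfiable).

Case Q = True:
  (G || !Q) forces G = True.
  (!G || !K) forces K = False.
  (!H || K) forces H = False.
  (H || !M) forces M = False.
  Clause (H || K || M) is falsified — contradiction.
Case Q = False:
  Clause (Q) is falsified — contradiction.
Both cases fail, so the formula is unsatisfiable.

Unsatisfiable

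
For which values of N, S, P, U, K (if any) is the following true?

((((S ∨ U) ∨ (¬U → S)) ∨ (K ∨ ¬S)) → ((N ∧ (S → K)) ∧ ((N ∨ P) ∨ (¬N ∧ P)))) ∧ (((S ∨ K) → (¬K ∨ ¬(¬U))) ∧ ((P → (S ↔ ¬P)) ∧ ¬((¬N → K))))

UNSATISFIABLE

Case N = True: the conjunct ¬((¬N → K)) becomes ¬((False → K)) = False.
Case N = False: the formula simplifies to ¬((((S ∨ U) ∨ (¬U → S)) ∨ (K ∨ ¬S))) ∧ (((S ∨ K) → (¬K ∨ ¬(¬U))) ∧ ((P → (S ↔ ¬P)) ∧ ¬K)).
  S = True: the conjunct ¬((((S ∨ U) ∨ (¬U → S)) ∨ (K ∨ ¬S))) becomes ¬((True ∨ K)) = False.
  S = False: the conjunct ¬((((S ∨ U) ∨ (¬U → S)) ∨ (K ∨ ¬S))) becomes ¬(((U ∨ U) ∨ True)) = False.
Both cases fail — unsatisfiable.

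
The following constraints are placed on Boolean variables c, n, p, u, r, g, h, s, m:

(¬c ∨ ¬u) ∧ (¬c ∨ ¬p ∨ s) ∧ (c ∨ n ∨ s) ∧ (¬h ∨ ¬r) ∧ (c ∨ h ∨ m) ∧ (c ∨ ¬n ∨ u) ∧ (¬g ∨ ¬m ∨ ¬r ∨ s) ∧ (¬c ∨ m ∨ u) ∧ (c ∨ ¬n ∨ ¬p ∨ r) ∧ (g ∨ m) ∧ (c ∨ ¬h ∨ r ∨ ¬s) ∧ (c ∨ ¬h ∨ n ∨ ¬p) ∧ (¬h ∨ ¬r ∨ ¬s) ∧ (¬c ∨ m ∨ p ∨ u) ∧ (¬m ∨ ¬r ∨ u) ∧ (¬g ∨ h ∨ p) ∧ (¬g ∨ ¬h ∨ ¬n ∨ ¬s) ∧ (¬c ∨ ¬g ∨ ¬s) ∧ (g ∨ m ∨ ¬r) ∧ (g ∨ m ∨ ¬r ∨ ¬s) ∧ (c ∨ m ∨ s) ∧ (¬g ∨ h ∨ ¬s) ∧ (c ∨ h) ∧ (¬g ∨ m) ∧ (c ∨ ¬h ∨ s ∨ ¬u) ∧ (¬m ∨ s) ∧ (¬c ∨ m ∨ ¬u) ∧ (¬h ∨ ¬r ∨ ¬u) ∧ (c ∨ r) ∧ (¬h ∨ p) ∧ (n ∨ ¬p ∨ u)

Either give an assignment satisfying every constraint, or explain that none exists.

c: True, n: True, p: True, u: False, r: False, g: False, h: True, s: True, m: True

Try c = False:
  (c ∨ h) forces h = True.
  (¬h ∨ ¬r) forces r = False.
  clause (c ∨ r) is falsified — backtrack.
So c = True.
  then (¬c ∨ ¬u) forces u = False.
  then (¬c ∨ m ∨ u) forces m = True.
  then (¬m ∨ ¬r ∨ u) forces r = False.
  then (¬m ∨ s) forces s = True.
  then (¬c ∨ ¬g ∨ ¬s) forces g = False.
Set n = True.
Set p = True.
Set h = True.
All clauses satisfied.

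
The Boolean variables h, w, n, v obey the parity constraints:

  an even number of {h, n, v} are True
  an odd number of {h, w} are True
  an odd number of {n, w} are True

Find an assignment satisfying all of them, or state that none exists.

h = False, w = True, n = False, v = False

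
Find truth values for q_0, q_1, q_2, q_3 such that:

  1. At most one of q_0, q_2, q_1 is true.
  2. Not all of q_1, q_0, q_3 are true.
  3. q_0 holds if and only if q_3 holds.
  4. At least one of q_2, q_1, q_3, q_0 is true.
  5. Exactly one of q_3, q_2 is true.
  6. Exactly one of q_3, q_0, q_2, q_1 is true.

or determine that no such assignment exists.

q_0=F, q_1=F, q_2=T, q_3=F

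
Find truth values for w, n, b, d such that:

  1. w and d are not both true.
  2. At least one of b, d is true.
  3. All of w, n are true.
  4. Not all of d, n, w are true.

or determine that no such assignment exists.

w = True, n = True, b = True, d = False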